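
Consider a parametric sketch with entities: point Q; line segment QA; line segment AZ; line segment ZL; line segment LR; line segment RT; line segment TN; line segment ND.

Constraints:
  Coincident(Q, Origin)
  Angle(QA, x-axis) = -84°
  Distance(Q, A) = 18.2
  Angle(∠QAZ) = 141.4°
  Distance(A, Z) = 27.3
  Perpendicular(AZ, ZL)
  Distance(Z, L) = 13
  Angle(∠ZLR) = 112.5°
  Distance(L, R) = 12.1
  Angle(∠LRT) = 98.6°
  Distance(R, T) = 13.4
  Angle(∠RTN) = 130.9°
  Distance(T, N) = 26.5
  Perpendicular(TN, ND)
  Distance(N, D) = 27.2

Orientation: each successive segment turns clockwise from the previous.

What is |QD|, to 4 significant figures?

61.55

Q is at the origin; QA runs at -84.0° with length 18.2, so A = (1.902, -18.10). ∠QAZ = 141.4° gives AZ at -122.6° from the x-axis; with |AZ| = 27.3, Z = (-12.81, -41.10). The perpendicularity gives ZL at right angles to AZ, so ZL runs at 147.4°; with |ZL| = 13.0, L = (-23.76, -34.10). ∠ZLR = 112.5° gives LR at 79.90° from the x-axis; with |LR| = 12.1, R = (-21.64, -22.18). ∠LRT = 98.6° gives RT at -1.500° from the x-axis; with |RT| = 13.4, T = (-8.241, -22.53). ∠RTN = 130.9° gives TN at -50.60° from the x-axis; with |TN| = 26.5, N = (8.580, -43.01). TN ⟂ ND, so ND runs at -140.6°; with |ND| = 27.2, D = (-12.44, -60.28). Then |QD| = |D − Q| = 61.55.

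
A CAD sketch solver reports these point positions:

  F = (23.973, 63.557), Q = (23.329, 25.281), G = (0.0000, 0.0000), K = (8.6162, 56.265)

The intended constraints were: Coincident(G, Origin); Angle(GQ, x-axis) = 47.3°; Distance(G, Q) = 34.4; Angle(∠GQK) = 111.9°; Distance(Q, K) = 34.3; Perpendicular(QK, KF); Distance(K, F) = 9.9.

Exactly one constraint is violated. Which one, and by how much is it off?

Distance(K, F) = 9.9 — off by 7.10.

G = (0.00, 0.00) ✓; GQ at 47.30° ✓; |GQ| = 34.40 ✓; ∠GQK = 111.9° ✓; |QK| = 34.30 ✓; ∠(QK, KF) = 90.00° ✓; |KF| = 17.00 ✗.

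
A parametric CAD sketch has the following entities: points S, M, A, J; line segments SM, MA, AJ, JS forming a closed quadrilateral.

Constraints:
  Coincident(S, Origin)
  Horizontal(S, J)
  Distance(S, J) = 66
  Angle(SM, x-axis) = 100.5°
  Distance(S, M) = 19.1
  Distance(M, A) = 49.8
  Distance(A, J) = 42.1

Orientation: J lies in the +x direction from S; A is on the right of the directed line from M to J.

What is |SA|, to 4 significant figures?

34.51

S is at the origin; S and J share the same y with |SJ| = 66.0 and J in +x, so J = (66.0, 0). SM runs at 100.5° with |SM| = 19.1, so M = (-3.481, 18.78). A is determined by |MA| = 49.8 and |AJ| = 42.1 together: it lies at the intersection of circle(M, 49.8) and circle(J, 42.1). With |MJ| = 71.97, the foot of the radical line on MJ is 40.90 from M and the perpendicular offset is √(49.8² − 40.90²) = 28.41. Taking the right-of-MJ solution: A = (28.59, -19.32).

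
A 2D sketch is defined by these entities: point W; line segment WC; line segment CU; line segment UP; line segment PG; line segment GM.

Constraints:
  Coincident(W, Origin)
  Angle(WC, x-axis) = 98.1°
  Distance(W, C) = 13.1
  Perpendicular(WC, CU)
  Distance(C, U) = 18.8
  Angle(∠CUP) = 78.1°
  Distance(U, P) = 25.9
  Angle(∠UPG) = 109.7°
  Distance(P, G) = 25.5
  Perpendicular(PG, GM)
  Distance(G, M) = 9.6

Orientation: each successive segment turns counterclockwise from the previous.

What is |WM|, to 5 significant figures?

14.497

∠UPG = 109.7° gives PG at 0.30000° from the x-axis; with |PG| = 25.5, G = (13.900, -13.884). PG is perpendicular to GM, so GM runs at 90.300°; with |GM| = 9.6, M = (13.849, -4.2843). Then |WM| = |M − W| = 14.497.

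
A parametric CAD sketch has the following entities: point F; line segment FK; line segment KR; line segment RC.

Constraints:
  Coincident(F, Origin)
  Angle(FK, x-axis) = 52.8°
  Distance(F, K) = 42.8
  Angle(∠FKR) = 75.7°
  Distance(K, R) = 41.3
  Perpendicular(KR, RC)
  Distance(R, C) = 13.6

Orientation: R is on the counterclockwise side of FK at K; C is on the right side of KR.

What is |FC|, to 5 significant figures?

63.066

∠FKR = 75.7°, so KR runs at 52.8° + (180° − 75.7°) = 157.10° from the x-axis; with |KR| = 41.3, R = K + 41.3·(cos 157.10°, sin 157.10°) = (-12.168, 50.162). KR is perpendicular to RC; with |RC| = 13.6 on the right of KR, C = R + 13.6·(0.38912, 0.92119) = (-6.8760, 62.690). Then |FC| = |C − F| = 63.066.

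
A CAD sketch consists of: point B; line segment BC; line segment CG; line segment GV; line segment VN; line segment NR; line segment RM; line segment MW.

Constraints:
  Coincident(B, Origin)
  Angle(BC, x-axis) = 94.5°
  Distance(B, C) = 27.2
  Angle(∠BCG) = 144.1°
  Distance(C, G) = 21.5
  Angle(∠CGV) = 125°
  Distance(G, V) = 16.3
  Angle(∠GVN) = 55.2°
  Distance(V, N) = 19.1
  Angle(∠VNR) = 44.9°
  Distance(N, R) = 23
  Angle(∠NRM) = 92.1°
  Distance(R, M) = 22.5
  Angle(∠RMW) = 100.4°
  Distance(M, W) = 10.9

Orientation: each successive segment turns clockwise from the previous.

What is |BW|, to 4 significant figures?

60.95

B is at the origin; BC runs at 94.5° with length 27.2, so C = (-2.134, 27.12). ∠BCG = 144.1° gives CG at 58.60° from the x-axis; with |CG| = 21.5, G = (9.068, 45.47). ∠CGV = 125.0° gives GV at 3.600° from the x-axis; with |GV| = 16.3, V = (25.34, 46.49). ∠GVN = 55.2° gives VN at -121.2° from the x-axis; with |VN| = 19.1, N = (15.44, 30.15). ∠VNR = 44.9° gives NR at 103.7° from the x-axis; with |NR| = 23.0, R = (9.994, 52.50). ∠NRM = 92.1° gives RM at 15.80° from the x-axis; with |RM| = 22.5, M = (31.64, 58.63). ∠RMW = 100.4° gives MW at -63.80° from the x-axis; with |MW| = 10.9, W = (36.46, 48.85). Then |BW| = |W − B| = 60.95.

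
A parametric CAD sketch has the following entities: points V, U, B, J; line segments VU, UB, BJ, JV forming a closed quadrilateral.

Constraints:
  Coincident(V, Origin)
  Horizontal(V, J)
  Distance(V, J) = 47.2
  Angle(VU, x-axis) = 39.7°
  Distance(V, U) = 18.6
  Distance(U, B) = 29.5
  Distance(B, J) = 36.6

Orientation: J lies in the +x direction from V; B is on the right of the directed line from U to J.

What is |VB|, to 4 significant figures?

23.20

Checks: |UB| = 29.50 ✓; |BJ| = 36.60 ✓.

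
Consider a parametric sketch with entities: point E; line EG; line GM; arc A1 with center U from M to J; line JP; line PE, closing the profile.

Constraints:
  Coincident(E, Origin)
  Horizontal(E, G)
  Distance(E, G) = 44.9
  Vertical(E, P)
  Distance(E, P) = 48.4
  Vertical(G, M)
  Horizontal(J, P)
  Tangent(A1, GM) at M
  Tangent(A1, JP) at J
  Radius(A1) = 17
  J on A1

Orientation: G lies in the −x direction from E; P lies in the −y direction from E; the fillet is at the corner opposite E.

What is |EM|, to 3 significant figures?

54.8

E is at the origin; EG is horizontal with |EG| = 44.9 and G on the −x side, so G = (-44.9, 0.00). E and P share the same x with |EP| = 48.4 and P on the −y side, so P = (0.00, -48.4). The virtual corner opposite E is at (-44.9, -48.4). Tangency of A1 to GM means the radius UM is perpendicular to GM and since A1 is tangent to JP there, UJ ⟂ JP, with radius 17.0, so the center U sits 17.0 in from both sides at U = (-27.9, -31.4). That places the tangent points at M = (-44.9, -31.4) on GM and J = (-27.9, -48.4) on JP. Then |EM| = |M − E| = 54.8.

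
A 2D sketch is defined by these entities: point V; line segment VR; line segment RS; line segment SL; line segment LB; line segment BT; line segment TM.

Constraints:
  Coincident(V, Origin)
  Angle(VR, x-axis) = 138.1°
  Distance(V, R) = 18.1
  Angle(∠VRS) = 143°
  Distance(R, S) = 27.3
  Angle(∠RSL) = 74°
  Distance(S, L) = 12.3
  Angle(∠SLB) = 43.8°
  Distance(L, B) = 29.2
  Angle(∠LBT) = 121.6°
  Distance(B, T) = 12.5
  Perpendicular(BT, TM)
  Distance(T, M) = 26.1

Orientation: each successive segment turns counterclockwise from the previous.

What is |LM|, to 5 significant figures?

27.828

V is at the origin; VR runs at 138.1° with length 18.1, so R = (-13.472, 12.088). ∠VRS = 143.0° gives RS at 175.10° from the x-axis; with |RS| = 27.3, S = (-40.672, 14.420). ∠RSL = 74.0° gives SL at -78.900° from the x-axis; with |SL| = 12.3, L = (-38.304, 2.3498). ∠SLB = 43.8° gives LB at 57.300° from the x-axis; with |LB| = 29.2, B = (-22.529, 26.922). ∠LBT = 121.6° gives BT at 115.70° from the x-axis; with |BT| = 12.5, T = (-27.950, 38.185). BT is perpendicular to TM, so TM runs at -154.30°; with |TM| = 26.1, M = (-51.468, 26.867). Then |LM| = |M − L| = 27.828.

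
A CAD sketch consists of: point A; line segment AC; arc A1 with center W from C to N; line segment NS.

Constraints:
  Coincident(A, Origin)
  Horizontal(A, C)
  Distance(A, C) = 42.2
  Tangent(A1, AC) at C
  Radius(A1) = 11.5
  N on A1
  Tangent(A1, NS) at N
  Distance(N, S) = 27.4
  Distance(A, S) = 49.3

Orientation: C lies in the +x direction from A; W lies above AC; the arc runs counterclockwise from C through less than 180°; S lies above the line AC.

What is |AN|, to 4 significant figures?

53.93

A is at the origin; A and C share the same y with |AC| = 42.2 and C on the +x side, so C = (42.20, 0.000). Since A1 is tangent to AC there, WC ⟂ AC, so W = C + (0, 11.5) = (42.20, 11.50). Since WN ⟂ NS (tangency), |WS| = √(11.5² + 27.4²) = 29.72 regardless of where N sits on A1. So S lies on both circle(A, 49.3) and circle(W, 29.72); the above-AC intersection is S = (30.43, 38.79). N is the foot of the tangent from S: N = (50.17, 19.79).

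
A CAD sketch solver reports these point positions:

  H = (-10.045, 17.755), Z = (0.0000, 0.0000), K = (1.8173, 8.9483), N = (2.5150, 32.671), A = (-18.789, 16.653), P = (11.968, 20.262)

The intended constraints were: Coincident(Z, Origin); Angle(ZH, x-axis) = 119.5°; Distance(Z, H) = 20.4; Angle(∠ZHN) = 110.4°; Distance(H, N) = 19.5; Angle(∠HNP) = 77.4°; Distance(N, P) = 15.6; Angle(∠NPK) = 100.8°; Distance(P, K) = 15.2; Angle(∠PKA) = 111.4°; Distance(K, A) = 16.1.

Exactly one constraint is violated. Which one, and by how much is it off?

Distance(K, A) = 16.1 — off by 5.90.

Z = (0.00, 0.00) ✓; ZH at 119.5° ✓; |ZH| = 20.40 ✓; ∠ZHN = 110.4° ✓; |HN| = 19.50 ✓; ∠HNP = 77.40° ✓; |NP| = 15.60 ✓; ∠NPK = 100.8° ✓; |PK| = 15.20 ✓; ∠PKA = 111.4° ✓; |KA| = 22.00 ✗.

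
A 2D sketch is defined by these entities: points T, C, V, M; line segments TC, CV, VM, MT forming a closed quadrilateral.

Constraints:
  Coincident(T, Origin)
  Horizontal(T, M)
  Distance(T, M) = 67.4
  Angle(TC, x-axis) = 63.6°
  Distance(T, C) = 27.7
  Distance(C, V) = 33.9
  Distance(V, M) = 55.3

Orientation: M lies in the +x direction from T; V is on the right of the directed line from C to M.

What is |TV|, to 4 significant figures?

15.74

T is at the origin; TM is horizontal with |TM| = 67.4 and M in +x, so M = (67.4, 0). TC runs at 63.6° with |TC| = 27.7, so C = (12.32, 24.81). V is determined by |CV| = 33.9 and |VM| = 55.3 together: it lies at the intersection of circle(C, 33.9) and circle(M, 55.3). With |CM| = 60.41, the foot of the radical line on CM is 14.41 from C and the perpendicular offset is √(33.9² − 14.41²) = 30.69. Taking the right-of-CM solution: V = (12.85, -9.085).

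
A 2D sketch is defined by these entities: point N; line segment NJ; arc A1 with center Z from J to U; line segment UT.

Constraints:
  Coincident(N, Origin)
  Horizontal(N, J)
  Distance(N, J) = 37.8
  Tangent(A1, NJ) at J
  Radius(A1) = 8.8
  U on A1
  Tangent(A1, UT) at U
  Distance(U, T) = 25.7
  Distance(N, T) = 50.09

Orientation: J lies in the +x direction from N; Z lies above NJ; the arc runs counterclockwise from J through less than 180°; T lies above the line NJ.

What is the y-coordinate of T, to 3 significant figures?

35.8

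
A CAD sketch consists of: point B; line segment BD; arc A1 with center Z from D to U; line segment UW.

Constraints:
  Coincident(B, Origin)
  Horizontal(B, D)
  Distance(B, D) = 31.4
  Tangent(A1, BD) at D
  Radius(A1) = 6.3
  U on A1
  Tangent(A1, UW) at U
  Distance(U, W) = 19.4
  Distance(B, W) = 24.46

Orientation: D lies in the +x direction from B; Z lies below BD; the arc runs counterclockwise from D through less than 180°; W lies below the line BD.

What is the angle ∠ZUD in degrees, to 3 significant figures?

61.8°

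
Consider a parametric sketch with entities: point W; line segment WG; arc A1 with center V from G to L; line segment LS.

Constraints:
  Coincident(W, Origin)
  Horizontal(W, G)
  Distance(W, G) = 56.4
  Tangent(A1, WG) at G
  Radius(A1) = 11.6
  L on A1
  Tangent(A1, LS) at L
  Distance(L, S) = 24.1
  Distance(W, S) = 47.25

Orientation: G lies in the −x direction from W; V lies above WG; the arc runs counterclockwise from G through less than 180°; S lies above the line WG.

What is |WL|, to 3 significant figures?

46.2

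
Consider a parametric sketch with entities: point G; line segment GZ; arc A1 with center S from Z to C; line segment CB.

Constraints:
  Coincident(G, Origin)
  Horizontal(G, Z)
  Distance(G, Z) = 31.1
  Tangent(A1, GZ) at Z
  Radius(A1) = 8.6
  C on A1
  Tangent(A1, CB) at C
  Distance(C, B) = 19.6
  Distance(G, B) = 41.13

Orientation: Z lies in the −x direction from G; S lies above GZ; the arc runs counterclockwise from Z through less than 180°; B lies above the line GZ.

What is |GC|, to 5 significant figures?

25.356

G is at the origin; GZ is horizontal with |GZ| = 31.1 and Z on the −x side, so Z = (-31.100, 0.0000). Since A1 is tangent to GZ there, SZ ⟂ GZ, so S = Z + (0, 8.6) = (-31.100, 8.6000). Since SC ⟂ CB (tangency), |SB| = √(8.6² + 19.6²) = 21.404 regardless of where C sits on A1. So B lies on both circle(G, 41.13) and circle(S, 21.404); the above-GZ intersection is B = (-28.324, 29.823). C is the foot of the tangent from B: C = (-22.843, 11.005).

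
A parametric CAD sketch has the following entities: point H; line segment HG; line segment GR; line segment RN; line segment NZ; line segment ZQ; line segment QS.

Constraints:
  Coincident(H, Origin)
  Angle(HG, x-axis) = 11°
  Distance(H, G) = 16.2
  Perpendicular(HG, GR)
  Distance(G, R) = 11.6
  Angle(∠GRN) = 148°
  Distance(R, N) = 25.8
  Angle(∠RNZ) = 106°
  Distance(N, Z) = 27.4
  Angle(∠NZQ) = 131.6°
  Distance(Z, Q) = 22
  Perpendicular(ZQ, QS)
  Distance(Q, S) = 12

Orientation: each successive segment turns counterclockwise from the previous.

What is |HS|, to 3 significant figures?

22.5

H is at the origin; HG runs at 11.0° with length 16.2, so G = (15.9, 3.09). HG is perpendicular to GR, so GR runs at 101°; with |GR| = 11.6, R = (13.7, 14.5). ∠GRN = 148.0° gives RN at 133° from the x-axis; with |RN| = 25.8, N = (-3.91, 33.3). ∠RNZ = 106.0° gives NZ at -153° from the x-axis; with |NZ| = 27.4, Z = (-28.3, 20.9). ∠NZQ = 131.6° gives ZQ at -105° from the x-axis; with |ZQ| = 22.0, Q = (-33.9, -0.382). The perpendicularity gives QS at right angles to ZQ, so QS runs at -14.6°; with |QS| = 12.0, S = (-22.3, -3.41). Then |HS| = |S − H| = 22.5.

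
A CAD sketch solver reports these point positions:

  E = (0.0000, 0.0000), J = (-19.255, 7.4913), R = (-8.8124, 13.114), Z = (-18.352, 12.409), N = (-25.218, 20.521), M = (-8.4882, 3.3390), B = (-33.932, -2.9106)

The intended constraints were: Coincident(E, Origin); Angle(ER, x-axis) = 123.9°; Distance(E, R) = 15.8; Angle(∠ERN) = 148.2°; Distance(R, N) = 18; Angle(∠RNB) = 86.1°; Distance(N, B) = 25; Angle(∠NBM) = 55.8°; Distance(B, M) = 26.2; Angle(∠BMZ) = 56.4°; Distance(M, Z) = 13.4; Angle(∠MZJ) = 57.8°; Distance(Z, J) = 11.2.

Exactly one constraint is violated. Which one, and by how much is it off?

Distance(Z, J) = 11.2 — off by 6.20.

E = (0.00, 0.00) ✓; ER at 123.9° ✓; |ER| = 15.80 ✓; ∠ERN = 148.2° ✓; |RN| = 18.00 ✓; ∠RNB = 86.10° ✓; |NB| = 25.00 ✓; ∠NBM = 55.80° ✓; |BM| = 26.20 ✓; ∠BMZ = 56.40° ✓; |MZ| = 13.40 ✓; ∠MZJ = 57.81° ✓; |ZJ| = 5.000 ✗.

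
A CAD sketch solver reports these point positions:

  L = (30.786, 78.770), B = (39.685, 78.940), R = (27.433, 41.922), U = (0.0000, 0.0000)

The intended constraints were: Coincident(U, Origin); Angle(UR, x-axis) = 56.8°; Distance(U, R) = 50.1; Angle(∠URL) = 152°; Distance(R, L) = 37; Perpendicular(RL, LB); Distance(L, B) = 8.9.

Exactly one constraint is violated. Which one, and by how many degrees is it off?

Perpendicular(RL, LB) — off by 6.29°.

U = (0.00, 0.00) ✓; UR at 56.80° ✓; |UR| = 50.10 ✓; ∠URL = 152.0° ✓; |RL| = 37.00 ✓; ∠(RL, LB) = 83.71° ✗; |LB| = 8.901 ✓.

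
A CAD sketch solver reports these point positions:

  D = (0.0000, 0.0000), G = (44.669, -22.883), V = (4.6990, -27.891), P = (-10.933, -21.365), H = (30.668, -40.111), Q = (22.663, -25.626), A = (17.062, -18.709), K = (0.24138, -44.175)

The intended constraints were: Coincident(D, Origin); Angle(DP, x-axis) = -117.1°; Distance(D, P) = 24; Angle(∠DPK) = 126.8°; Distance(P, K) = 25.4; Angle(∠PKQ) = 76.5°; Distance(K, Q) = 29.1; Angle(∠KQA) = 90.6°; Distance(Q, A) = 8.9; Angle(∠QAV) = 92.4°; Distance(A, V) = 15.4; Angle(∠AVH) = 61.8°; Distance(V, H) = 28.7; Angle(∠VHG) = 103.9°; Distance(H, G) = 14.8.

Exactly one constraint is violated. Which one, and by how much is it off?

Distance(H, G) = 14.8 — off by 7.40.

D = (0.00, 0.00) ✓; DP at -117.1° ✓; |DP| = 24.00 ✓; ∠DPK = 126.8° ✓; |PK| = 25.40 ✓; ∠PKQ = 76.50° ✓; |KQ| = 29.10 ✓; ∠KQA = 90.60° ✓; |QA| = 8.900 ✓; ∠QAV = 92.40° ✓; |AV| = 15.40 ✓; ∠AVH = 61.80° ✓; |VH| = 28.70 ✓; ∠VHG = 103.9° ✓; |HG| = 22.20 ✗.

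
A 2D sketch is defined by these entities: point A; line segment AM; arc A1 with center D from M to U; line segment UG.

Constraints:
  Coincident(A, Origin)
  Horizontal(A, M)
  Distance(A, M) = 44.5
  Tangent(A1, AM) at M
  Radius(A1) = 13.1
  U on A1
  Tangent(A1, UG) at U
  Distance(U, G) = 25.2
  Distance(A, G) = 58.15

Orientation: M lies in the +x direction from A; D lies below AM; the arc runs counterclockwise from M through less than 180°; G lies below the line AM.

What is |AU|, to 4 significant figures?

36.73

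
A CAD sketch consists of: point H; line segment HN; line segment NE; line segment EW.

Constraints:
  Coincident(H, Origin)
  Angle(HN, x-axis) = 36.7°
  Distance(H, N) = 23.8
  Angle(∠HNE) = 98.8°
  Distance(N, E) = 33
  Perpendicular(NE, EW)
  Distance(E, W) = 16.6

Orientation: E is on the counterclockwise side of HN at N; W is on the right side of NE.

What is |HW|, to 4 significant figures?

54.33

H is at the origin; HN runs at 36.7° with length 23.8, so N = 23.8·(cos 36.7°, sin 36.7°) = (19.08, 14.22). ∠HNE = 98.8°, so NE runs at 36.7° + (180° − 98.8°) = 117.9° from the x-axis; with |NE| = 33.0, E = N + 33.0·(cos 117.9°, sin 117.9°) = (3.641, 43.39). NE is perpendicular to EW; with |EW| = 16.6 on the right of NE, W = E + 16.6·(0.8838, 0.4679) = (18.31, 51.16). Then |HW| = |W − H| = 54.33.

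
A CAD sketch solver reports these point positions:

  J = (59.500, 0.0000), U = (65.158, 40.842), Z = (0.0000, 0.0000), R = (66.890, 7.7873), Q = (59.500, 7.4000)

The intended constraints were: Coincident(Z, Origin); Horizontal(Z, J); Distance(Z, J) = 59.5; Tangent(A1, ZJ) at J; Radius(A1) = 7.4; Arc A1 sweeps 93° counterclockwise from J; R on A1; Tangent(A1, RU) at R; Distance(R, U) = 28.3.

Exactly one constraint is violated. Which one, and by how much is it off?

Distance(R, U) = 28.3 — off by 4.80.

Z = (0.00, 0.00) ✓; Z.y = 0.00, J.y = 0.00 ✓; |ZJ| = 59.50 ✓; ∠(QJ, JZ) = 90.00° ✓; |QJ| = 7.400 ✓; bearing(Q→R) − bearing(Q→J) = 93.00° ✓; |QR| = 7.400 ✓; ∠(QR, RU) = 90.00° ✓; |RU| = 33.10 ✗.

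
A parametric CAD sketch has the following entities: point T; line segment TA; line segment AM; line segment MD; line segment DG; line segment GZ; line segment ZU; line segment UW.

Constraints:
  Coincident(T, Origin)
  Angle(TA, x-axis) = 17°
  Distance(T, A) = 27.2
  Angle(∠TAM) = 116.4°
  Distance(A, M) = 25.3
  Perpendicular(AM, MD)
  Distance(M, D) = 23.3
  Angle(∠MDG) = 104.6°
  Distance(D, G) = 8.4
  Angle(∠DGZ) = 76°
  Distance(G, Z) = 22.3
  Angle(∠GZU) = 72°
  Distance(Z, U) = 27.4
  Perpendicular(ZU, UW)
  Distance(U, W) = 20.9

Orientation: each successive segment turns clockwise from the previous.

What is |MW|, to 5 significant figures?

33.316

T is at the origin; TA runs at 17.0° with length 27.2, so A = (26.011, 7.9525). ∠TAM = 116.4° gives AM at -46.600° from the x-axis; with |AM| = 25.3, M = (43.395, -10.430). AM ⟂ MD, so MD runs at -136.60°; with |MD| = 23.3, D = (26.466, -26.439). ∠MDG = 104.6° gives DG at 148.00° from the x-axis; with |DG| = 8.4, G = (19.342, -21.988). ∠DGZ = 76.0° gives GZ at 44.000° from the x-axis; with |GZ| = 22.3, Z = (35.383, -6.4968). ∠GZU = 72.0° gives ZU at -64.000° from the x-axis; with |ZU| = 27.4, U = (47.395, -31.124). The perpendicularity gives UW at right angles to ZU, so UW runs at -154.00°; with |UW| = 20.9, W = (28.610, -40.286). Then |MW| = |W − M| = 33.316.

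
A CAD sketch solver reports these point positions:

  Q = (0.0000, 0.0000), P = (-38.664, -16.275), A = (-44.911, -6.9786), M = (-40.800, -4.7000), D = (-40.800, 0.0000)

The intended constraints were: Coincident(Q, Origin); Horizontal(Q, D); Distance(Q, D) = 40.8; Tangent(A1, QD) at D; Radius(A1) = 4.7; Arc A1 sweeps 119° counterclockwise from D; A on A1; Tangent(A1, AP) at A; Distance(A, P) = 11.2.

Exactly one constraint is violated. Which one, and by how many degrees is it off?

Tangent(A1, AP) at A — off by 4.90°.

Q = (0.00, 0.00) ✓; Q.y = 0.00, D.y = 0.00 ✓; |QD| = 40.80 ✓; ∠(MD, DQ) = 90.00° ✓; |MD| = 4.700 ✓; bearing(M→A) − bearing(M→D) = 119.0° ✓; |MA| = 4.700 ✓; ∠(MA, AP) = 85.10° ✗; |AP| = 11.20 ✓.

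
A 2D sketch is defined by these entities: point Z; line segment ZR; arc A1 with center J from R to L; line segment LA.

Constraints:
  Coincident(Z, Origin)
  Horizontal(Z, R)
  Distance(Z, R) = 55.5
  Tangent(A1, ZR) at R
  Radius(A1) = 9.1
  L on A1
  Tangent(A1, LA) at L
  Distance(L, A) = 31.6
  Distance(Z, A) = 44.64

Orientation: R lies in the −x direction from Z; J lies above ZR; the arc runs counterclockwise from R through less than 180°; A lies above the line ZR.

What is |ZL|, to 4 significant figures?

47.89

Checks: ∠(JR, RZ) = 90.00° ✓; |JR| = 9.100 ✓; |JL| = 9.100 ✓; ∠(JL, LA) = 90.00° ✓; |LA| = 31.60 ✓; |ZA| = 44.64 ✓.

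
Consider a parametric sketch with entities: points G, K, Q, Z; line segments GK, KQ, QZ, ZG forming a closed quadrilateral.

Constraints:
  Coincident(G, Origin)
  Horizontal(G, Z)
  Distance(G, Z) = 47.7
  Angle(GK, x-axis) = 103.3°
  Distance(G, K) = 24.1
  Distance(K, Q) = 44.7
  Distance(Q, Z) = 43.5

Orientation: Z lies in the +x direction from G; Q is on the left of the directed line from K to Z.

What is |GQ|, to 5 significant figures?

54.604

G is at the origin; G and Z share the same y with |GZ| = 47.7 and Z in +x, so Z = (47.7, 0). GK runs at 103.3° with |GK| = 24.1, so K = (-5.5442, 23.454). Q is determined by |KQ| = 44.7 and |QZ| = 43.5 together: it lies at the intersection of circle(K, 44.7) and circle(Z, 43.5). With |KZ| = 58.181, the foot of the radical line on KZ is 30.000 from K and the perpendicular offset is √(44.7² − 30.000²) = 33.137. Taking the left-of-KZ solution: Q = (35.269, 41.686).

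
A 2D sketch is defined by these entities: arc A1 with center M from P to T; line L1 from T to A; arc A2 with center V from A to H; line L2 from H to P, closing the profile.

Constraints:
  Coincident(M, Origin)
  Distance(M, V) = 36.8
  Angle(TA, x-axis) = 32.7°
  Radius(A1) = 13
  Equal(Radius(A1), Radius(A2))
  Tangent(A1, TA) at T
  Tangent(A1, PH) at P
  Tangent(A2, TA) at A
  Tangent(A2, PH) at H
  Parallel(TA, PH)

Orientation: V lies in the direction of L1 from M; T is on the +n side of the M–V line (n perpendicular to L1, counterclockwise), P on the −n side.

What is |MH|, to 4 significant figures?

39.03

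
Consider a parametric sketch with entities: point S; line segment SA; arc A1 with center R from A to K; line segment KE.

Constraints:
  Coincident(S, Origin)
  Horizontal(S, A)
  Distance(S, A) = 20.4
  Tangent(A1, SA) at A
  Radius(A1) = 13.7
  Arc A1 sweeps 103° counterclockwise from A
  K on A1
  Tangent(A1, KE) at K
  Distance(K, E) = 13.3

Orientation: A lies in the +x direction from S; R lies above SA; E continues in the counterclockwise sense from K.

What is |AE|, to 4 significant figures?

31.49

S is at the origin; S and A share the same y with |SA| = 20.4 and A on the +x side, so A = (20.40, 0.000). Since A1 is tangent to SA there, RA ⟂ SA, so R = A + (0, 13.7) = (20.40, 13.70). On A1, A sits at bearing -90° from R; a 103° counterclockwise sweep puts K at bearing 13°, so K = R + 13.7·(cos 13°, sin 13°) = (33.75, 16.78). Since A1 is tangent to KE there, RK ⟂ KE, so KE runs along (−sin 13°, cos 13°); with |KE| = 13.3, E = (30.76, 29.74). Then |AE| = |E − A| = 31.49.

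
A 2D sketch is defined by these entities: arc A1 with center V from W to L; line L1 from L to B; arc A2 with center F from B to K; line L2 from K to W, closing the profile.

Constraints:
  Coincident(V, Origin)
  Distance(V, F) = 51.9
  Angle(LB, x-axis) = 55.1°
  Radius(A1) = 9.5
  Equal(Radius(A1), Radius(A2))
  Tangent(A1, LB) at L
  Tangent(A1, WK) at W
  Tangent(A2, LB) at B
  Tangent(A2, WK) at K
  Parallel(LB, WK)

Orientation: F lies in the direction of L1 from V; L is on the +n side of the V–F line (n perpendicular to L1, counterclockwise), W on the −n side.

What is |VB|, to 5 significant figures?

52.762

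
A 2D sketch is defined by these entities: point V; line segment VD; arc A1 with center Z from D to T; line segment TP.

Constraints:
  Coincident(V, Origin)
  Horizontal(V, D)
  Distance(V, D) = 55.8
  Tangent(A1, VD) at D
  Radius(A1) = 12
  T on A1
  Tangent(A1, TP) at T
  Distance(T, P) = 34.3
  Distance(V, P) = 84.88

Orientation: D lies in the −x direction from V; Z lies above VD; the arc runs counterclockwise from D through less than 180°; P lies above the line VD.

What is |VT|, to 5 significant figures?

51.839

V is at the origin; VD is horizontal with |VD| = 55.8 and D on the −x side, so D = (-55.800, 0.0000). Since A1 is tangent to VD there, ZD ⟂ VD, so Z = D + (0, 12) = (-55.800, 12.000). Since ZT ⟂ TP (tangency), |ZP| = √(12.0² + 34.3²) = 36.339 regardless of where T sits on A1. So P lies on both circle(V, 84.88) and circle(Z, 36.339); the above-VD intersection is P = (-72.381, 44.335). T is the foot of the tangent from P: T = (-47.529, 20.695).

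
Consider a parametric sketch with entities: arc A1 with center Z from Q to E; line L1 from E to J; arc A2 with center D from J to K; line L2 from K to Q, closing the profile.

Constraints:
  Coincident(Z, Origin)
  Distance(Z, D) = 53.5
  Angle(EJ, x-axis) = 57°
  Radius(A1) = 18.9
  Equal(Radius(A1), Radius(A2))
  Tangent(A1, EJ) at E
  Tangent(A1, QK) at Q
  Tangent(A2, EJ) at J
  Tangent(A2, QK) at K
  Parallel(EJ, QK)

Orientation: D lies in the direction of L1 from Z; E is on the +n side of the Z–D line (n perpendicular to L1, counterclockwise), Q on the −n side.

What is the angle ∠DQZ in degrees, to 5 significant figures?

70.543°

The slot axis is L1's direction at 57.0°, so u = (cos 57.0°, sin 57.0°) = (0.54464, 0.83867) and n = (−sin 57.0°, cos 57.0°) = (-0.83867, 0.54464). Z is at the origin and D lies 53.5 along u from Z, so D = 53.5·u = (29.138, 44.869). Tangency of A1 to both parallel lines with radius 18.9 puts E and Q at Z ± 18.9·n: E = (-15.851, 10.294), Q = (15.851, -10.294). Then cos ∠DQZ = QD·QZ / (|QD||QZ|), giving 70.543°.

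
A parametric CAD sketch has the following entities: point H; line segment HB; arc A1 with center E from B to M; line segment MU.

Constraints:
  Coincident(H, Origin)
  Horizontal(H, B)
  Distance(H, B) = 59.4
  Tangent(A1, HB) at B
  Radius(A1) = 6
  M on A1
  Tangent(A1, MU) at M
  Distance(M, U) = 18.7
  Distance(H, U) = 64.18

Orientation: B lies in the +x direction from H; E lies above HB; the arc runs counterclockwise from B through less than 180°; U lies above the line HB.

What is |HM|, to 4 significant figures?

65.55

Checks: |EM| = 6.000 ✓; ∠(EM, MU) = 90.00° ✓; |MU| = 18.70 ✓; |HU| = 64.18 ✓.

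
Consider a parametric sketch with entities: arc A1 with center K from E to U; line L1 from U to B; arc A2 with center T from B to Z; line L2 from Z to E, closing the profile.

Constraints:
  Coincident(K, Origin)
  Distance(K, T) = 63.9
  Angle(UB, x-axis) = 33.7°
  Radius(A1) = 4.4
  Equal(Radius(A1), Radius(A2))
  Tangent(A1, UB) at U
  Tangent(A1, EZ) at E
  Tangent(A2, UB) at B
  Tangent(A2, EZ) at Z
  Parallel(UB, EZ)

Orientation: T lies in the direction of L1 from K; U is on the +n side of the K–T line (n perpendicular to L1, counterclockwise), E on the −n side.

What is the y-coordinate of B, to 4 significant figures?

39.12

The slot axis is L1's direction at 33.7°, so u = (cos 33.7°, sin 33.7°) = (0.8320, 0.5548) and n = (−sin 33.7°, cos 33.7°) = (-0.5548, 0.8320). K is at the origin and T lies 63.9 along u from K, so T = 63.9·u = (53.16, 35.45). Tangency of A1 to both parallel lines with radius 4.4 puts U and E at K ± 4.4·n: U = (-2.441, 3.661), E = (2.441, -3.661). Equal radii place B and Z the same way about T: B = T + 4.4·n = (50.72, 39.12), Z = T − 4.4·n = (55.60, 31.79). So B.y = 39.12.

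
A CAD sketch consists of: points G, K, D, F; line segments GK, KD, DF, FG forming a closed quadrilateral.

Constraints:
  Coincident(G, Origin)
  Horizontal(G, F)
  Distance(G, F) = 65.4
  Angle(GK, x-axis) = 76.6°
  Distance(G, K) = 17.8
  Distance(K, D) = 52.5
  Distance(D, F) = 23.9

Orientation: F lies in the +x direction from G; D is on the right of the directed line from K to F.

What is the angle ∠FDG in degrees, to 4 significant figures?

126.6°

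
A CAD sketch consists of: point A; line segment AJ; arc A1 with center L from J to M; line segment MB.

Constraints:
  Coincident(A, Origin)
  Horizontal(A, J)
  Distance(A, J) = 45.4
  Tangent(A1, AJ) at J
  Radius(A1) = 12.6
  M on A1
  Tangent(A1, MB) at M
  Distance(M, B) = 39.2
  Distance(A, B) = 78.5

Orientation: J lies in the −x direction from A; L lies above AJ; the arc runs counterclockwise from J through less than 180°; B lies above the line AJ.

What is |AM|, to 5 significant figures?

40.836

A is at the origin; A and J share the same y with |AJ| = 45.4 and J on the −x side, so J = (-45.400, 0.0000). A1 meets AJ tangentially, so LJ is at right angles to AJ, so L = J + (0, 12.6) = (-45.400, 12.600). Since LM ⟂ MB (tangency), |LB| = √(12.6² + 39.2²) = 41.175 regardless of where M sits on A1. So B lies on both circle(A, 78.5) and circle(L, 41.175); the above-AJ intersection is B = (-59.399, 51.322). M is the foot of the tangent from B: M = (-35.430, 20.304).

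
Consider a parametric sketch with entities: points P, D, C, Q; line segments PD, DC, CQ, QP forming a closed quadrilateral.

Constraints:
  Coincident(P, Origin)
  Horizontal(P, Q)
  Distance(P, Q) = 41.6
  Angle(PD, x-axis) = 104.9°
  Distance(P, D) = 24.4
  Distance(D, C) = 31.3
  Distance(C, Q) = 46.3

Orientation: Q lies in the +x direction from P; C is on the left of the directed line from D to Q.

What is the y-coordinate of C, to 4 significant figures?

40.86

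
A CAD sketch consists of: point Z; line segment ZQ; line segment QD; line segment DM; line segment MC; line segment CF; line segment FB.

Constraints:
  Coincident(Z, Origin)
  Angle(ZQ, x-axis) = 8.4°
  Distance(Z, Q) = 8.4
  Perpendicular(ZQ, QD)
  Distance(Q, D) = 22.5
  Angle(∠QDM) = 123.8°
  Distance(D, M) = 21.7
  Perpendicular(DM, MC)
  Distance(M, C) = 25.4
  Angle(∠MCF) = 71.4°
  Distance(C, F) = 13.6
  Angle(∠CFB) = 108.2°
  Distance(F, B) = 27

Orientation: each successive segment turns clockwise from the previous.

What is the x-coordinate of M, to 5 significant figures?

-4.4787

Z is at the origin; ZQ runs at 8.4° with length 8.4, so Q = (8.3099, 1.2271). ZQ is perpendicular to QD, so QD runs at -81.600°; with |QD| = 22.5, D = (11.597, -21.032). ∠QDM = 123.8° gives DM at -137.80° from the x-axis; with |DM| = 21.7, M = (-4.4787, -35.608). So M.x = -4.4787.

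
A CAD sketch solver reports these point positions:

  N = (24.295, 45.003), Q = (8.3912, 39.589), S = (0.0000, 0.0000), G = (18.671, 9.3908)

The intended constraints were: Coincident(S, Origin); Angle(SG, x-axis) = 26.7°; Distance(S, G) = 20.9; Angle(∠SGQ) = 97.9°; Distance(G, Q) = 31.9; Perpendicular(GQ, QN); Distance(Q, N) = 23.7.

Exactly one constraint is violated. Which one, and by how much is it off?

Distance(Q, N) = 23.7 — off by 6.90.

S = (0.00, 0.00) ✓; SG at 26.70° ✓; |SG| = 20.90 ✓; ∠SGQ = 97.90° ✓; |GQ| = 31.90 ✓; ∠(GQ, QN) = 90.00° ✓; |QN| = 16.80 ✗.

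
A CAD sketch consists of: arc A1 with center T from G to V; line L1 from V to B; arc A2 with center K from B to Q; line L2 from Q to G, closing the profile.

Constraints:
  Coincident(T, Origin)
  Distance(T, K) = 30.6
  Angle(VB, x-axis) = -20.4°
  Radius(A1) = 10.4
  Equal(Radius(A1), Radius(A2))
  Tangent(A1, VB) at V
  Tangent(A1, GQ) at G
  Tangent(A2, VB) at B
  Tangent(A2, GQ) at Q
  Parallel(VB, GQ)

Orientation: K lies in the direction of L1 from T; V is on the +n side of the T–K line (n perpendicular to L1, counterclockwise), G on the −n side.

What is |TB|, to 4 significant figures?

32.32

The slot axis is L1's direction at -20.4°, so u = (cos -20.4°, sin -20.4°) = (0.9373, -0.3486) and n = (−sin -20.4°, cos -20.4°) = (0.3486, 0.9373). T is at the origin and K lies 30.6 along u from T, so K = 30.6·u = (28.68, -10.67). Tangency of A1 to both parallel lines with radius 10.4 puts V and G at T ± 10.4·n: V = (3.625, 9.748), G = (-3.625, -9.748). Equal radii place B and Q the same way about K: B = K + 10.4·n = (32.31, -0.9186), Q = K − 10.4·n = (25.06, -20.41). Then |TB| = |B − T| = 32.32.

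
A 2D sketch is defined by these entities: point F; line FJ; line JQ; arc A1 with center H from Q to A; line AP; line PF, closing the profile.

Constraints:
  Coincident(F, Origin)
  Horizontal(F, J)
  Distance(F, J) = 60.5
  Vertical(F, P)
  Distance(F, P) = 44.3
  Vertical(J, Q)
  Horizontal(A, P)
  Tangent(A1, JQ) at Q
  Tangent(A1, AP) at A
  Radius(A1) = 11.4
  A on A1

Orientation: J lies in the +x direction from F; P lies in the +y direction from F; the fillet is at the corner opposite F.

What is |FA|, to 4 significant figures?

66.13

The virtual corner opposite F is at (60.50, 44.30). Since A1 is tangent to JQ there, HQ ⟂ JQ and tangency of A1 to AP means the radius HA is perpendicular to AP, with radius 11.4, so the center H sits 11.4 in from both sides at H = (49.10, 32.90). That places the tangent points at Q = (60.50, 32.90) on JQ and A = (49.10, 44.30) on AP. Then |FA| = |A − F| = 66.13.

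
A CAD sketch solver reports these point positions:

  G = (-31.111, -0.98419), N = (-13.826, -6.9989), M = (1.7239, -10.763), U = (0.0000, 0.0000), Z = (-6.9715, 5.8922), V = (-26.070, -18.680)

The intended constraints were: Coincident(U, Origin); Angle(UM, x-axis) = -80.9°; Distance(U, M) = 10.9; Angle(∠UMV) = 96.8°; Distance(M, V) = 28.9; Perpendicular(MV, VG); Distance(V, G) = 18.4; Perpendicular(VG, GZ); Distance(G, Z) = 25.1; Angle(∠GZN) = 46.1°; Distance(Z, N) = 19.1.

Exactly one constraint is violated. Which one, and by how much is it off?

Distance(Z, N) = 19.1 — off by 4.50.

U = (0.00, 0.00) ✓; UM at -80.90° ✓; |UM| = 10.90 ✓; ∠UMV = 96.80° ✓; |MV| = 28.90 ✓; ∠(MV, VG) = 90.00° ✓; |VG| = 18.40 ✓; ∠(VG, GZ) = 90.00° ✓; |GZ| = 25.10 ✓; ∠GZN = 46.10° ✓; |ZN| = 14.60 ✗.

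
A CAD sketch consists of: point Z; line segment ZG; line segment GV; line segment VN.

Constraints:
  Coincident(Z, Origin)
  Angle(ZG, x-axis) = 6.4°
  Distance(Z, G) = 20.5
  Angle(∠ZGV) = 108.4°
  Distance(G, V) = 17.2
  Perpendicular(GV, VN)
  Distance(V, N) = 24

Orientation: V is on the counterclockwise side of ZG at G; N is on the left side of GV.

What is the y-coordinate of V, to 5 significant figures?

19.109

Z is at the origin; ZG runs at 6.4° with length 20.5, so G = 20.5·(cos 6.4°, sin 6.4°) = (20.372, 2.2851). ∠ZGV = 108.4°, so GV runs at 6.4° + (180° − 108.4°) = 78.000° from the x-axis; with |GV| = 17.2, V = G + 17.2·(cos 78.000°, sin 78.000°) = (23.948, 19.109). So V.y = 19.109.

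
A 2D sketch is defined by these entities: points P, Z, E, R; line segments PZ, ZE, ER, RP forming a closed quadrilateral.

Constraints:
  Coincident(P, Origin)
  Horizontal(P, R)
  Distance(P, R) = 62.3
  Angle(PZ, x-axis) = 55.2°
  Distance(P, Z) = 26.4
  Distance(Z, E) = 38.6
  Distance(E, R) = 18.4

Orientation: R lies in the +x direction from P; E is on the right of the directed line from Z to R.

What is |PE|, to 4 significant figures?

44.40

Checks: |ZE| = 38.60 ✓; |ER| = 18.40 ✓.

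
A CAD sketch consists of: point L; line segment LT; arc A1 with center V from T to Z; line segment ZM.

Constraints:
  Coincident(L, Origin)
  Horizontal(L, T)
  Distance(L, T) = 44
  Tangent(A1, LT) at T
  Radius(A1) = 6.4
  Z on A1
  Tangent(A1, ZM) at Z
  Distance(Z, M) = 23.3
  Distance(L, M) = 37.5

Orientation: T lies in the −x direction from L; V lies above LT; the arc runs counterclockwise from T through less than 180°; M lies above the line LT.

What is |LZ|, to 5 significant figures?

38.394

L is at the origin; LT is horizontal with |LT| = 44.0 and T on the −x side, so T = (-44.000, 0.0000). The tangent condition forces VT to be normal to LT, so V = T + (0, 6.4) = (-44.000, 6.4000). Since VZ ⟂ ZM (tangency), |VM| = √(6.4² + 23.3²) = 24.163 regardless of where Z sits on A1. So M lies on both circle(L, 37.5) and circle(V, 24.163); the above-LT intersection is M = (-28.219, 24.697). Z is the foot of the tangent from M: Z = (-38.220, 3.6529).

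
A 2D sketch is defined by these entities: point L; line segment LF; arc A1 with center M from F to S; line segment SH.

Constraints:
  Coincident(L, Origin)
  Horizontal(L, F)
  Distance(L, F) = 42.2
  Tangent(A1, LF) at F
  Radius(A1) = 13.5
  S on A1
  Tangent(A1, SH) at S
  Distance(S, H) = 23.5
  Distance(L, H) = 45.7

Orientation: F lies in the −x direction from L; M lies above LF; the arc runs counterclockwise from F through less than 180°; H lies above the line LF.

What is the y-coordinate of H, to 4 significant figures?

36.37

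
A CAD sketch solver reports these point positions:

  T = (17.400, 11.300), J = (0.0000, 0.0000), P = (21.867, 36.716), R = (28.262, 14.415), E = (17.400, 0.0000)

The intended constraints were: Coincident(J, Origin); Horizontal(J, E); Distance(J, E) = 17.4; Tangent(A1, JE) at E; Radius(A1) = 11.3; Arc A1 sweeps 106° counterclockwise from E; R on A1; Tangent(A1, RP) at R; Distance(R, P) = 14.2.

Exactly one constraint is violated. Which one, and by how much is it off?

Distance(R, P) = 14.2 — off by 9.00.

J = (0.00, 0.00) ✓; J.y = 0.00, E.y = 0.00 ✓; |JE| = 17.40 ✓; ∠(TE, EJ) = 90.00° ✓; |TE| = 11.30 ✓; bearing(T→R) − bearing(T→E) = 106.0° ✓; |TR| = 11.30 ✓; ∠(TR, RP) = 90.00° ✓; |RP| = 23.20 ✗.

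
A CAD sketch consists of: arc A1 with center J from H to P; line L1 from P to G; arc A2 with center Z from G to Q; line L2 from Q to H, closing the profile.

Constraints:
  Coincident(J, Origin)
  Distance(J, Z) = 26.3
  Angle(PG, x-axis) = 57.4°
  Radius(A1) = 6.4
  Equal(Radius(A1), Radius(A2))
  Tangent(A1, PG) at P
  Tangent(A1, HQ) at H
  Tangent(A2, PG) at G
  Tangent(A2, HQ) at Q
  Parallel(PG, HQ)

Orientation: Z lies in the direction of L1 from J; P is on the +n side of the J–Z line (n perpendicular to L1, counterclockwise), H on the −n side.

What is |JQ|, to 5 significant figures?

27.068

Tangency of A1 to both parallel lines with radius 6.4 puts P and H at J ± 6.4·n: P = (-5.3917, 3.4481), H = (5.3917, -3.4481). Equal radii place G and Q the same way about Z: G = Z + 6.4·n = (8.7780, 25.605), Q = Z − 6.4·n = (19.561, 18.708). Then |JQ| = |Q − J| = 27.068.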